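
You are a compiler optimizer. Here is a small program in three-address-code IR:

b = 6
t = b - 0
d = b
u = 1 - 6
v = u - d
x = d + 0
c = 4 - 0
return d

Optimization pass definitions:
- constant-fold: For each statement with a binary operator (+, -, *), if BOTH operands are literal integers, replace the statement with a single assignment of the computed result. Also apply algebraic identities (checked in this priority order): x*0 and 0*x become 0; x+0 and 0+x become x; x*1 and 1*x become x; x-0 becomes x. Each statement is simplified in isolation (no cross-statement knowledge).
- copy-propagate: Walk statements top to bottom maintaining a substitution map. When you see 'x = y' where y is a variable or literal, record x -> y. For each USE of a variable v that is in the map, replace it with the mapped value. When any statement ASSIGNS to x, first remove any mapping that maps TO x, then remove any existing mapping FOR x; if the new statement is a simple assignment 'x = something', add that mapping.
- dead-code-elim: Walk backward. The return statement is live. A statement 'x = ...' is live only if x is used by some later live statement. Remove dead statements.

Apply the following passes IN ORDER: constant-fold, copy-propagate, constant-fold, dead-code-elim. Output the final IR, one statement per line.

Answer: return 6

Derivation:
Initial IR:
  b = 6
  t = b - 0
  d = b
  u = 1 - 6
  v = u - d
  x = d + 0
  c = 4 - 0
  return d
After constant-fold (8 stmts):
  b = 6
  t = b
  d = b
  u = -5
  v = u - d
  x = d
  c = 4
  return d
After copy-propagate (8 stmts):
  b = 6
  t = 6
  d = 6
  u = -5
  v = -5 - 6
  x = 6
  c = 4
  return 6
After constant-fold (8 stmts):
  b = 6
  t = 6
  d = 6
  u = -5
  v = -11
  x = 6
  c = 4
  return 6
After dead-code-elim (1 stmts):
  return 6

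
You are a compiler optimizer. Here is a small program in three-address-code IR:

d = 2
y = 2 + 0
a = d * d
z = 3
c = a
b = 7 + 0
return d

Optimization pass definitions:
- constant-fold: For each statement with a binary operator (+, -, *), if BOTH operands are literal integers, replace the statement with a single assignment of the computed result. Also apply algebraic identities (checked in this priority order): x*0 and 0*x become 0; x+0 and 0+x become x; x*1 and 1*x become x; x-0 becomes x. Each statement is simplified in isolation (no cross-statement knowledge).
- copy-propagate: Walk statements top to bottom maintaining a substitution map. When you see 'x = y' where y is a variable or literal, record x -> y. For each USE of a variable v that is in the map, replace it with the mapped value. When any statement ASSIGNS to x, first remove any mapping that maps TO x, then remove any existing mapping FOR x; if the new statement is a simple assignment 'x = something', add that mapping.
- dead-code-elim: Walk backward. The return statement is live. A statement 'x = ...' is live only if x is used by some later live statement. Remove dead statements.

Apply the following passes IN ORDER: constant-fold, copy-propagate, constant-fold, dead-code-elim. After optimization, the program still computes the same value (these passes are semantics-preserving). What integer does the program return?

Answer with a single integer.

Initial IR:
  d = 2
  y = 2 + 0
  a = d * d
  z = 3
  c = a
  b = 7 + 0
  return d
After constant-fold (7 stmts):
  d = 2
  y = 2
  a = d * d
  z = 3
  c = a
  b = 7
  return d
After copy-propagate (7 stmts):
  d = 2
  y = 2
  a = 2 * 2
  z = 3
  c = a
  b = 7
  return 2
After constant-fold (7 stmts):
  d = 2
  y = 2
  a = 4
  z = 3
  c = a
  b = 7
  return 2
After dead-code-elim (1 stmts):
  return 2
Evaluate:
  d = 2  =>  d = 2
  y = 2 + 0  =>  y = 2
  a = d * d  =>  a = 4
  z = 3  =>  z = 3
  c = a  =>  c = 4
  b = 7 + 0  =>  b = 7
  return d = 2

Answer: 2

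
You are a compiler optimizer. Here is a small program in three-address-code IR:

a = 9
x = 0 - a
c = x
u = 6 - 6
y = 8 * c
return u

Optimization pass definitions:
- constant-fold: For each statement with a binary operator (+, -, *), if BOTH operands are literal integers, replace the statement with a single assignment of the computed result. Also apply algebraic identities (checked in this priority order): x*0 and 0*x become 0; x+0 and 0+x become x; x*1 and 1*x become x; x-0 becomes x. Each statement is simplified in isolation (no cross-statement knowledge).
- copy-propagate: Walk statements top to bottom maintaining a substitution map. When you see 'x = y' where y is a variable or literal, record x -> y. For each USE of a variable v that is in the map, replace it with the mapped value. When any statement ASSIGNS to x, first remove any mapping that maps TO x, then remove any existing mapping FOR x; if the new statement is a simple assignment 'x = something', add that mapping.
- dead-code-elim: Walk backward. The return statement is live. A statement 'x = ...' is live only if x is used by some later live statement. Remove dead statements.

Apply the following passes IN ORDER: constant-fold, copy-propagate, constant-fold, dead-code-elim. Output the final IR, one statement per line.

Answer: return 0

Derivation:
Initial IR:
  a = 9
  x = 0 - a
  c = x
  u = 6 - 6
  y = 8 * c
  return u
After constant-fold (6 stmts):
  a = 9
  x = 0 - a
  c = x
  u = 0
  y = 8 * c
  return u
After copy-propagate (6 stmts):
  a = 9
  x = 0 - 9
  c = x
  u = 0
  y = 8 * x
  return 0
After constant-fold (6 stmts):
  a = 9
  x = -9
  c = x
  u = 0
  y = 8 * x
  return 0
After dead-code-elim (1 stmts):
  return 0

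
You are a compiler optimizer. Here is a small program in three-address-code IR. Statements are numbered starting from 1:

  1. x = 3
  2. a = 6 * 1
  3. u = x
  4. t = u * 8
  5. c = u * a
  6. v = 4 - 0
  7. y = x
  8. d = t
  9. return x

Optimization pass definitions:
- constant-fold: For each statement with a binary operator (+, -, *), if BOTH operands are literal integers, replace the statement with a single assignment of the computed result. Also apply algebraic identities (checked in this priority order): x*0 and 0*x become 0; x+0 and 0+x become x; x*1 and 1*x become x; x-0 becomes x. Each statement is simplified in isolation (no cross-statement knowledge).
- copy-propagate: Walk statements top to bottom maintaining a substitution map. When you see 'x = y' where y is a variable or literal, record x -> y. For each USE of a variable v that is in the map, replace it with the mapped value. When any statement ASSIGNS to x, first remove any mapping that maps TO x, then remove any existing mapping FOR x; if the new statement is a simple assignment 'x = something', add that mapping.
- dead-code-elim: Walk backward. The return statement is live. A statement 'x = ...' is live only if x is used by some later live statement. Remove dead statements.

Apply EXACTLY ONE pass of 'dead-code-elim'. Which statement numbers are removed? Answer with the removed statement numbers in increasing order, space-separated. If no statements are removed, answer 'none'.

Backward liveness scan:
Stmt 1 'x = 3': KEEP (x is live); live-in = []
Stmt 2 'a = 6 * 1': DEAD (a not in live set ['x'])
Stmt 3 'u = x': DEAD (u not in live set ['x'])
Stmt 4 't = u * 8': DEAD (t not in live set ['x'])
Stmt 5 'c = u * a': DEAD (c not in live set ['x'])
Stmt 6 'v = 4 - 0': DEAD (v not in live set ['x'])
Stmt 7 'y = x': DEAD (y not in live set ['x'])
Stmt 8 'd = t': DEAD (d not in live set ['x'])
Stmt 9 'return x': KEEP (return); live-in = ['x']
Removed statement numbers: [2, 3, 4, 5, 6, 7, 8]
Surviving IR:
  x = 3
  return x

Answer: 2 3 4 5 6 7 8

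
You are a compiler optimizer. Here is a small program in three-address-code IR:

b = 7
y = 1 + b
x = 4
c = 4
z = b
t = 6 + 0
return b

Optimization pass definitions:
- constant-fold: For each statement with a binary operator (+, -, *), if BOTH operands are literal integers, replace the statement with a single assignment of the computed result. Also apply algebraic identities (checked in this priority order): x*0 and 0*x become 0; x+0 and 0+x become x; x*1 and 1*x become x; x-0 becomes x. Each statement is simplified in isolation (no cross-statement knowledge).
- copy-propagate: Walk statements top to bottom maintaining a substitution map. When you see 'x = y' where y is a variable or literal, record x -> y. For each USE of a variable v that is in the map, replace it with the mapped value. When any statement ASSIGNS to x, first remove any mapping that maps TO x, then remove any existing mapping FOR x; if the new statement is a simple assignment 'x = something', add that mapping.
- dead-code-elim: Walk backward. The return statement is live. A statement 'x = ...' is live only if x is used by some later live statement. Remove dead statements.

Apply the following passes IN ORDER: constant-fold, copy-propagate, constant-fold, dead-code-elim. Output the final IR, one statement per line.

Initial IR:
  b = 7
  y = 1 + b
  x = 4
  c = 4
  z = b
  t = 6 + 0
  return b
After constant-fold (7 stmts):
  b = 7
  y = 1 + b
  x = 4
  c = 4
  z = b
  t = 6
  return b
After copy-propagate (7 stmts):
  b = 7
  y = 1 + 7
  x = 4
  c = 4
  z = 7
  t = 6
  return 7
After constant-fold (7 stmts):
  b = 7
  y = 8
  x = 4
  c = 4
  z = 7
  t = 6
  return 7
After dead-code-elim (1 stmts):
  return 7

Answer: return 7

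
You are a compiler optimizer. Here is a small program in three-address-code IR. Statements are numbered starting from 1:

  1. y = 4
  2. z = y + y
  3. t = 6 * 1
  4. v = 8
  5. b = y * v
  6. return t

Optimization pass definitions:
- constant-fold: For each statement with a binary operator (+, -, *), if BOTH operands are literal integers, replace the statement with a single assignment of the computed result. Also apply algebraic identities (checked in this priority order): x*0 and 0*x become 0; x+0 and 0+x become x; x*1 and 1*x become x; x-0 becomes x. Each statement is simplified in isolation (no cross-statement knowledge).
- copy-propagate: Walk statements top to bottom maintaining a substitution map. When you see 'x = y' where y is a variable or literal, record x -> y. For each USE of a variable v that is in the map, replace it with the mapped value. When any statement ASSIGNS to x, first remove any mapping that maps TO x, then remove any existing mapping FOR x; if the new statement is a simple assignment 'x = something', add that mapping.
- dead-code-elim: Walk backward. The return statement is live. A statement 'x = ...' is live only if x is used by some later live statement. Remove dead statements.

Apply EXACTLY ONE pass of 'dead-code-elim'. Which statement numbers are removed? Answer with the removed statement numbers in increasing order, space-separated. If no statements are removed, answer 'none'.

Answer: 1 2 4 5

Derivation:
Backward liveness scan:
Stmt 1 'y = 4': DEAD (y not in live set [])
Stmt 2 'z = y + y': DEAD (z not in live set [])
Stmt 3 't = 6 * 1': KEEP (t is live); live-in = []
Stmt 4 'v = 8': DEAD (v not in live set ['t'])
Stmt 5 'b = y * v': DEAD (b not in live set ['t'])
Stmt 6 'return t': KEEP (return); live-in = ['t']
Removed statement numbers: [1, 2, 4, 5]
Surviving IR:
  t = 6 * 1
  return t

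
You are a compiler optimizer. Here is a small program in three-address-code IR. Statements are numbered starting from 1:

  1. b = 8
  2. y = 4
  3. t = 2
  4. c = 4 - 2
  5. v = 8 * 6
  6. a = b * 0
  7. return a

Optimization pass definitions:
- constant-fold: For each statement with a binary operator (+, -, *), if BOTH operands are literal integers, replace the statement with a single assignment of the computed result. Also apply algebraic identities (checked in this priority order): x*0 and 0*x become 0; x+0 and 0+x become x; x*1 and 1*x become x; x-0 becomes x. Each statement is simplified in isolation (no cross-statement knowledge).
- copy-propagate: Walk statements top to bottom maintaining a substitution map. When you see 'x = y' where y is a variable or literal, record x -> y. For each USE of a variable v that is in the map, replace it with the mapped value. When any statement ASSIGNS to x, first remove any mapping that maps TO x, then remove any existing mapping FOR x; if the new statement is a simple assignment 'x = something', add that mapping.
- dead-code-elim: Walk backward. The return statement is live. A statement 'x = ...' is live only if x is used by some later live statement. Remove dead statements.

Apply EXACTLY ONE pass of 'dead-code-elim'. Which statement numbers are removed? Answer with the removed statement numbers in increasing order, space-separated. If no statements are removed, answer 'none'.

Answer: 2 3 4 5

Derivation:
Backward liveness scan:
Stmt 1 'b = 8': KEEP (b is live); live-in = []
Stmt 2 'y = 4': DEAD (y not in live set ['b'])
Stmt 3 't = 2': DEAD (t not in live set ['b'])
Stmt 4 'c = 4 - 2': DEAD (c not in live set ['b'])
Stmt 5 'v = 8 * 6': DEAD (v not in live set ['b'])
Stmt 6 'a = b * 0': KEEP (a is live); live-in = ['b']
Stmt 7 'return a': KEEP (return); live-in = ['a']
Removed statement numbers: [2, 3, 4, 5]
Surviving IR:
  b = 8
  a = b * 0
  return a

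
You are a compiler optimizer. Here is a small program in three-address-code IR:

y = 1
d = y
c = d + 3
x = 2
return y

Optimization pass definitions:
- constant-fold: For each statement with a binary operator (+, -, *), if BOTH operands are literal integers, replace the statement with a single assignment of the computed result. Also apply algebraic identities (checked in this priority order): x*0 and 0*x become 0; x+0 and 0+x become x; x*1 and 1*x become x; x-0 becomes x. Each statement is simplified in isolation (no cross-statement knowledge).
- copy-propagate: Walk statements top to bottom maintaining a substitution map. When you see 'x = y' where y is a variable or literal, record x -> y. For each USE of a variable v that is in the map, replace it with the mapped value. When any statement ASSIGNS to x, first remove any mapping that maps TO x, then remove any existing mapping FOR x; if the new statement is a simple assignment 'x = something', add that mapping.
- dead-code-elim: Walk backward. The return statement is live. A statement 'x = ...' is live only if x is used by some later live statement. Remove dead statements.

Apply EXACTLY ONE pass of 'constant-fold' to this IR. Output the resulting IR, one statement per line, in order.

Applying constant-fold statement-by-statement:
  [1] y = 1  (unchanged)
  [2] d = y  (unchanged)
  [3] c = d + 3  (unchanged)
  [4] x = 2  (unchanged)
  [5] return y  (unchanged)
Result (5 stmts):
  y = 1
  d = y
  c = d + 3
  x = 2
  return y

Answer: y = 1
d = y
c = d + 3
x = 2
return y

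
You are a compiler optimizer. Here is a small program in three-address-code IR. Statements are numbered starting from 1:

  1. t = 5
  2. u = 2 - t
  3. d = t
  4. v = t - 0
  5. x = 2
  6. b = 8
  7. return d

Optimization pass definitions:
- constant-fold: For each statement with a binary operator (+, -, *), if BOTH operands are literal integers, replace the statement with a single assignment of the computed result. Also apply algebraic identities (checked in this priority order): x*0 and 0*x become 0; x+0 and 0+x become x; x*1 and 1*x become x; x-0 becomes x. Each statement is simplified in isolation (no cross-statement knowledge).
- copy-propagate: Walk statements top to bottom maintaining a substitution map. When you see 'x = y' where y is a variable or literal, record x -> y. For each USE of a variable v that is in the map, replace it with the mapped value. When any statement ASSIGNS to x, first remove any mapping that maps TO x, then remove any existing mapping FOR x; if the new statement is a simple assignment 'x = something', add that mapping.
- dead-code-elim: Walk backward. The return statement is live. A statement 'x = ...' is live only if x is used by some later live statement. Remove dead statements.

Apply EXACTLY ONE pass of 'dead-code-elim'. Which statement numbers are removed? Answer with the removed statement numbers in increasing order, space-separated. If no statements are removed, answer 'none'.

Backward liveness scan:
Stmt 1 't = 5': KEEP (t is live); live-in = []
Stmt 2 'u = 2 - t': DEAD (u not in live set ['t'])
Stmt 3 'd = t': KEEP (d is live); live-in = ['t']
Stmt 4 'v = t - 0': DEAD (v not in live set ['d'])
Stmt 5 'x = 2': DEAD (x not in live set ['d'])
Stmt 6 'b = 8': DEAD (b not in live set ['d'])
Stmt 7 'return d': KEEP (return); live-in = ['d']
Removed statement numbers: [2, 4, 5, 6]
Surviving IR:
  t = 5
  d = t
  return d

Answer: 2 4 5 6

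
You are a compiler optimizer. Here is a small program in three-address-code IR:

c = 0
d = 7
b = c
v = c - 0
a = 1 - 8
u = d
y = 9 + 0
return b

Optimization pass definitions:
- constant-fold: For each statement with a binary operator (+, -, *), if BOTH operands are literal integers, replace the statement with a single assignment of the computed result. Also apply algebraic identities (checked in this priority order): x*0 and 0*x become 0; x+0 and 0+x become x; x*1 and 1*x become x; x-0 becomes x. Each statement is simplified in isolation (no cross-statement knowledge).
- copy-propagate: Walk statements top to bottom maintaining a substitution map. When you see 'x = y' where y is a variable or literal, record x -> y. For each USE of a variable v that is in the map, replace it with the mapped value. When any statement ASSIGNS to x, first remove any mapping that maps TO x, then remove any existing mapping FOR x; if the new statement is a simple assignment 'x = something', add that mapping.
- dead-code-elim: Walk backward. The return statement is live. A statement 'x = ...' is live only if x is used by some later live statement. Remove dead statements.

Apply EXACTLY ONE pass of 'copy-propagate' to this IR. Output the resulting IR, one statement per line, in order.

Answer: c = 0
d = 7
b = 0
v = 0 - 0
a = 1 - 8
u = 7
y = 9 + 0
return 0

Derivation:
Applying copy-propagate statement-by-statement:
  [1] c = 0  (unchanged)
  [2] d = 7  (unchanged)
  [3] b = c  -> b = 0
  [4] v = c - 0  -> v = 0 - 0
  [5] a = 1 - 8  (unchanged)
  [6] u = d  -> u = 7
  [7] y = 9 + 0  (unchanged)
  [8] return b  -> return 0
Result (8 stmts):
  c = 0
  d = 7
  b = 0
  v = 0 - 0
  a = 1 - 8
  u = 7
  y = 9 + 0
  return 0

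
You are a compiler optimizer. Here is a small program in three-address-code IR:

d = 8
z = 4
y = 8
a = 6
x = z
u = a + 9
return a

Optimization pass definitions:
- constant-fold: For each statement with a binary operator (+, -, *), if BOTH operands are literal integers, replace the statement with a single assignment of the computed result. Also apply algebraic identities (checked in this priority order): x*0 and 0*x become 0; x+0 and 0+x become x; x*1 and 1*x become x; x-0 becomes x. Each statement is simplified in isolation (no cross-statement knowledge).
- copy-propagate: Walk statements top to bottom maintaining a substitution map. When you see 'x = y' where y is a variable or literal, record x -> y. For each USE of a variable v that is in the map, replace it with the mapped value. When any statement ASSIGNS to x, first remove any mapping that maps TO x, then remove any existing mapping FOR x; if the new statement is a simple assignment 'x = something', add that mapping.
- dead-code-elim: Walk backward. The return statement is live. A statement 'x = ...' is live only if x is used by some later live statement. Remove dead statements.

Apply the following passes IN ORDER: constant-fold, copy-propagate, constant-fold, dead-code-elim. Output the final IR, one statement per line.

Answer: return 6

Derivation:
Initial IR:
  d = 8
  z = 4
  y = 8
  a = 6
  x = z
  u = a + 9
  return a
After constant-fold (7 stmts):
  d = 8
  z = 4
  y = 8
  a = 6
  x = z
  u = a + 9
  return a
After copy-propagate (7 stmts):
  d = 8
  z = 4
  y = 8
  a = 6
  x = 4
  u = 6 + 9
  return 6
After constant-fold (7 stmts):
  d = 8
  z = 4
  y = 8
  a = 6
  x = 4
  u = 15
  return 6
After dead-code-elim (1 stmts):
  return 6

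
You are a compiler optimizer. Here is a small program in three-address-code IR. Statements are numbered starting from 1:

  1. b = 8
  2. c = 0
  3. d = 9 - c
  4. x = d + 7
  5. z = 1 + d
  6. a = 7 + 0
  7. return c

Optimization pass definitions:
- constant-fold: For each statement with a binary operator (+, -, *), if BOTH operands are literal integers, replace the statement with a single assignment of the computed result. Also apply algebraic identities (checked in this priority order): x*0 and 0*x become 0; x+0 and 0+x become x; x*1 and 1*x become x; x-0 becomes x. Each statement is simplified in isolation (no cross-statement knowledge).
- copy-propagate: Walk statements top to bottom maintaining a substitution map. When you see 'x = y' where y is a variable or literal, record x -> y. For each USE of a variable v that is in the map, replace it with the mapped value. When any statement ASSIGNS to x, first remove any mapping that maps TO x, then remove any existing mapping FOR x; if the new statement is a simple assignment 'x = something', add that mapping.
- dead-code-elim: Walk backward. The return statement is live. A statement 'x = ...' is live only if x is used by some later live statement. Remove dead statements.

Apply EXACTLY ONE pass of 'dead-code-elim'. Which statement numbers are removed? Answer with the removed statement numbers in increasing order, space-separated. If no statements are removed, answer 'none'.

Backward liveness scan:
Stmt 1 'b = 8': DEAD (b not in live set [])
Stmt 2 'c = 0': KEEP (c is live); live-in = []
Stmt 3 'd = 9 - c': DEAD (d not in live set ['c'])
Stmt 4 'x = d + 7': DEAD (x not in live set ['c'])
Stmt 5 'z = 1 + d': DEAD (z not in live set ['c'])
Stmt 6 'a = 7 + 0': DEAD (a not in live set ['c'])
Stmt 7 'return c': KEEP (return); live-in = ['c']
Removed statement numbers: [1, 3, 4, 5, 6]
Surviving IR:
  c = 0
  return c

Answer: 1 3 4 5 6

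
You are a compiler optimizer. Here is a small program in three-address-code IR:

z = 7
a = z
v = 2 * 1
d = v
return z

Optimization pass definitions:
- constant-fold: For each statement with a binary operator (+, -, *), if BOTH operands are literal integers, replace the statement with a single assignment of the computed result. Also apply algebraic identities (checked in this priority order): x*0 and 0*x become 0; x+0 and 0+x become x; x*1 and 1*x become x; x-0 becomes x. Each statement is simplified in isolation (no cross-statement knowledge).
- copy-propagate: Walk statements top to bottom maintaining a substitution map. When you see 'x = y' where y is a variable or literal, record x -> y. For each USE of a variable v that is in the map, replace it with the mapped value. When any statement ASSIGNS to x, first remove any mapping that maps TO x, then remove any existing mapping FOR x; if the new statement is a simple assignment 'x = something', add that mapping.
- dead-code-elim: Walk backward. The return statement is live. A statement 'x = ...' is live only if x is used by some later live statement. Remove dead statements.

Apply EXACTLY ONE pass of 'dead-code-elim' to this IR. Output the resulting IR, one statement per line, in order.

Answer: z = 7
return z

Derivation:
Applying dead-code-elim statement-by-statement:
  [5] return z  -> KEEP (return); live=['z']
  [4] d = v  -> DEAD (d not live)
  [3] v = 2 * 1  -> DEAD (v not live)
  [2] a = z  -> DEAD (a not live)
  [1] z = 7  -> KEEP; live=[]
Result (2 stmts):
  z = 7
  return z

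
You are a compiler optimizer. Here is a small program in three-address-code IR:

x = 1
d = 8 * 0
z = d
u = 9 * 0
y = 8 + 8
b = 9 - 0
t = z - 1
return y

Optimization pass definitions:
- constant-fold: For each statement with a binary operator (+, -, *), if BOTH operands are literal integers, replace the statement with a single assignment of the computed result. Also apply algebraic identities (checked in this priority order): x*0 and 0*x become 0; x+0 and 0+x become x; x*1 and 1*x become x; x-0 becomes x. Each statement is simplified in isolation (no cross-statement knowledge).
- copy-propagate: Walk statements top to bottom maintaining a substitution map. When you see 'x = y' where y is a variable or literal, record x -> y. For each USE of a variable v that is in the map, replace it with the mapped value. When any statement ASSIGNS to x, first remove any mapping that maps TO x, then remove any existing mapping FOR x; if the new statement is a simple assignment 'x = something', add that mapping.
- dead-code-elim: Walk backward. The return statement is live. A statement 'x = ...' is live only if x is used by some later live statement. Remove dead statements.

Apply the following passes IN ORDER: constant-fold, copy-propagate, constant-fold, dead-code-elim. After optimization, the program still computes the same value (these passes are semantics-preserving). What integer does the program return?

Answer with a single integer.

Initial IR:
  x = 1
  d = 8 * 0
  z = d
  u = 9 * 0
  y = 8 + 8
  b = 9 - 0
  t = z - 1
  return y
After constant-fold (8 stmts):
  x = 1
  d = 0
  z = d
  u = 0
  y = 16
  b = 9
  t = z - 1
  return y
After copy-propagate (8 stmts):
  x = 1
  d = 0
  z = 0
  u = 0
  y = 16
  b = 9
  t = 0 - 1
  return 16
After constant-fold (8 stmts):
  x = 1
  d = 0
  z = 0
  u = 0
  y = 16
  b = 9
  t = -1
  return 16
After dead-code-elim (1 stmts):
  return 16
Evaluate:
  x = 1  =>  x = 1
  d = 8 * 0  =>  d = 0
  z = d  =>  z = 0
  u = 9 * 0  =>  u = 0
  y = 8 + 8  =>  y = 16
  b = 9 - 0  =>  b = 9
  t = z - 1  =>  t = -1
  return y = 16

Answer: 16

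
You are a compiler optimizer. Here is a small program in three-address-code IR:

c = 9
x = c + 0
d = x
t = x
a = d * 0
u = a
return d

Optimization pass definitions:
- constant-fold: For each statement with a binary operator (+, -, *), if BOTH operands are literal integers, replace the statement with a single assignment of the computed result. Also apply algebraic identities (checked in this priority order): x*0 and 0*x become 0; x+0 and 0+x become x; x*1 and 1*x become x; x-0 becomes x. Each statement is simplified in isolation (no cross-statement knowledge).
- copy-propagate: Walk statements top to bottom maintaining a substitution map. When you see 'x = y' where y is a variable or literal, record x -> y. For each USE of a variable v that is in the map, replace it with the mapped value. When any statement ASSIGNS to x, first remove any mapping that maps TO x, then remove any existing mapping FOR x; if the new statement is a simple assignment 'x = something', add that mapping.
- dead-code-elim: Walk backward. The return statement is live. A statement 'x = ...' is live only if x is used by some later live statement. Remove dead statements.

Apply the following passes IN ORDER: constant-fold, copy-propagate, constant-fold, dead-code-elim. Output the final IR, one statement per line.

Initial IR:
  c = 9
  x = c + 0
  d = x
  t = x
  a = d * 0
  u = a
  return d
After constant-fold (7 stmts):
  c = 9
  x = c
  d = x
  t = x
  a = 0
  u = a
  return d
After copy-propagate (7 stmts):
  c = 9
  x = 9
  d = 9
  t = 9
  a = 0
  u = 0
  return 9
After constant-fold (7 stmts):
  c = 9
  x = 9
  d = 9
  t = 9
  a = 0
  u = 0
  return 9
After dead-code-elim (1 stmts):
  return 9

Answer: return 9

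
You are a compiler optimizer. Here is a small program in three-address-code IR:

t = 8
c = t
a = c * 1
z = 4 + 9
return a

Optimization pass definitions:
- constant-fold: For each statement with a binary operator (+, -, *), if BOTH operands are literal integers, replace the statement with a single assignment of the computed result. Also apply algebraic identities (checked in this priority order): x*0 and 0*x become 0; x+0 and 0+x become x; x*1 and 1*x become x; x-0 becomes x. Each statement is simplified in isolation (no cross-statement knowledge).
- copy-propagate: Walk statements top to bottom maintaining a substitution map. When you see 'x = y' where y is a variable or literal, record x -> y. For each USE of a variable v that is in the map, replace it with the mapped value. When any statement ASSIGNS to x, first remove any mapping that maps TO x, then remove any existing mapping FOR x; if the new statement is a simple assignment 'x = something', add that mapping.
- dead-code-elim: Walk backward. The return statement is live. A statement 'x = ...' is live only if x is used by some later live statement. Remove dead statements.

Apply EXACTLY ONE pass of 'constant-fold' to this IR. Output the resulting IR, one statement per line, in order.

Applying constant-fold statement-by-statement:
  [1] t = 8  (unchanged)
  [2] c = t  (unchanged)
  [3] a = c * 1  -> a = c
  [4] z = 4 + 9  -> z = 13
  [5] return a  (unchanged)
Result (5 stmts):
  t = 8
  c = t
  a = c
  z = 13
  return a

Answer: t = 8
c = t
a = c
z = 13
return a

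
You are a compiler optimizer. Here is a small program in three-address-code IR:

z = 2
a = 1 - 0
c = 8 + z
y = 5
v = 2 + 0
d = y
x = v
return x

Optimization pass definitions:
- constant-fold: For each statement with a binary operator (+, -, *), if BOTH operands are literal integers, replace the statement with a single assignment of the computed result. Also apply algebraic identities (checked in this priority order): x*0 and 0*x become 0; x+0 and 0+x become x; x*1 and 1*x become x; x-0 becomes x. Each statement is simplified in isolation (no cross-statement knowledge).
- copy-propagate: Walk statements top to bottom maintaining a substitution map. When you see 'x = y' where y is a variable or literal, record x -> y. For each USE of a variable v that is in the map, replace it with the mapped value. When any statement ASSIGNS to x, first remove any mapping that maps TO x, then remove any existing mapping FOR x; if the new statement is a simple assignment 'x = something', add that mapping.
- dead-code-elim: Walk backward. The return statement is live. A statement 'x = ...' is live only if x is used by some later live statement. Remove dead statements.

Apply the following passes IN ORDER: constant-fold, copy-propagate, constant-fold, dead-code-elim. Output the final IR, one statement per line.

Answer: return 2

Derivation:
Initial IR:
  z = 2
  a = 1 - 0
  c = 8 + z
  y = 5
  v = 2 + 0
  d = y
  x = v
  return x
After constant-fold (8 stmts):
  z = 2
  a = 1
  c = 8 + z
  y = 5
  v = 2
  d = y
  x = v
  return x
After copy-propagate (8 stmts):
  z = 2
  a = 1
  c = 8 + 2
  y = 5
  v = 2
  d = 5
  x = 2
  return 2
After constant-fold (8 stmts):
  z = 2
  a = 1
  c = 10
  y = 5
  v = 2
  d = 5
  x = 2
  return 2
After dead-code-elim (1 stmts):
  return 2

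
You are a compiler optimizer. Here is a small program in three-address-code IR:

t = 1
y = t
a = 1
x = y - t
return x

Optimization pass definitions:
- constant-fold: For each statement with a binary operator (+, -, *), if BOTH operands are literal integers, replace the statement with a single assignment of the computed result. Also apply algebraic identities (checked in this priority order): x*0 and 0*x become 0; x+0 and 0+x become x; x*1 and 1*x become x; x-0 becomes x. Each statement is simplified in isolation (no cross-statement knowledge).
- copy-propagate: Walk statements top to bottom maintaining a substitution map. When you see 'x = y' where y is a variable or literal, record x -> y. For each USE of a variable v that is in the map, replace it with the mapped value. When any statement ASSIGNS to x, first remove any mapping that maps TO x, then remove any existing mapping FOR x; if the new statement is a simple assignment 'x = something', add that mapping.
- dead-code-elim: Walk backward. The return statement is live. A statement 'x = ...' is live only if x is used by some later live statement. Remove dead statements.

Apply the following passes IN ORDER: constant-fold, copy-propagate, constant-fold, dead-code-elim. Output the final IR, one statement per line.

Initial IR:
  t = 1
  y = t
  a = 1
  x = y - t
  return x
After constant-fold (5 stmts):
  t = 1
  y = t
  a = 1
  x = y - t
  return x
After copy-propagate (5 stmts):
  t = 1
  y = 1
  a = 1
  x = 1 - 1
  return x
After constant-fold (5 stmts):
  t = 1
  y = 1
  a = 1
  x = 0
  return x
After dead-code-elim (2 stmts):
  x = 0
  return x

Answer: x = 0
return x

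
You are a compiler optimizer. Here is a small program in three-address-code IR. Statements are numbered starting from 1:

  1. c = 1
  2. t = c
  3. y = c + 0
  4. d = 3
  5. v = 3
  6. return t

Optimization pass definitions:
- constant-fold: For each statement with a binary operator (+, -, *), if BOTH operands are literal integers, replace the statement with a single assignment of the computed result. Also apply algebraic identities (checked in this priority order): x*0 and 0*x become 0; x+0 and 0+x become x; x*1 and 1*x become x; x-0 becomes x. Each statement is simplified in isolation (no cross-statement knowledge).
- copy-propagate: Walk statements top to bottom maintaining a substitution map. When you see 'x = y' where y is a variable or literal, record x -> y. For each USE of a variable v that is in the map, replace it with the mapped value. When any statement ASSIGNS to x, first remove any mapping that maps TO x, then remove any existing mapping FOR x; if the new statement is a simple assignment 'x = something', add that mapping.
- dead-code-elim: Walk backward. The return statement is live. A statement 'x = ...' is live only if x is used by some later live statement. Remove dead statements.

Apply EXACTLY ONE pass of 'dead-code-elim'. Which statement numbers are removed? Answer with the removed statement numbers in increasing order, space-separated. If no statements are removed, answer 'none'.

Answer: 3 4 5

Derivation:
Backward liveness scan:
Stmt 1 'c = 1': KEEP (c is live); live-in = []
Stmt 2 't = c': KEEP (t is live); live-in = ['c']
Stmt 3 'y = c + 0': DEAD (y not in live set ['t'])
Stmt 4 'd = 3': DEAD (d not in live set ['t'])
Stmt 5 'v = 3': DEAD (v not in live set ['t'])
Stmt 6 'return t': KEEP (return); live-in = ['t']
Removed statement numbers: [3, 4, 5]
Surviving IR:
  c = 1
  t = c
  return t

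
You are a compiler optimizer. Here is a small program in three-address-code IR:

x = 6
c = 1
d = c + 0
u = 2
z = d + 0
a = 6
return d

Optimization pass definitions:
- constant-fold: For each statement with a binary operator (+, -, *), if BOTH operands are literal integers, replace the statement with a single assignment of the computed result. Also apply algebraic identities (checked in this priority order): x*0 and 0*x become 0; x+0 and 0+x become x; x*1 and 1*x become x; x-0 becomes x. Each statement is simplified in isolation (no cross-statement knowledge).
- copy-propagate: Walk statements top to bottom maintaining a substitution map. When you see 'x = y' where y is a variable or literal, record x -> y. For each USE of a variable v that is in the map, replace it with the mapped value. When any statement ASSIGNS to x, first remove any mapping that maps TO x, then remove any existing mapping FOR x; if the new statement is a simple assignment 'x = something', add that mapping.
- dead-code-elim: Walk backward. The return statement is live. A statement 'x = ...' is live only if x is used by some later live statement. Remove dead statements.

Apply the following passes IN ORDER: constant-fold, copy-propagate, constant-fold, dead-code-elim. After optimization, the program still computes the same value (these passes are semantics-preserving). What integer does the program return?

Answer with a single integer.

Initial IR:
  x = 6
  c = 1
  d = c + 0
  u = 2
  z = d + 0
  a = 6
  return d
After constant-fold (7 stmts):
  x = 6
  c = 1
  d = c
  u = 2
  z = d
  a = 6
  return d
After copy-propagate (7 stmts):
  x = 6
  c = 1
  d = 1
  u = 2
  z = 1
  a = 6
  return 1
After constant-fold (7 stmts):
  x = 6
  c = 1
  d = 1
  u = 2
  z = 1
  a = 6
  return 1
After dead-code-elim (1 stmts):
  return 1
Evaluate:
  x = 6  =>  x = 6
  c = 1  =>  c = 1
  d = c + 0  =>  d = 1
  u = 2  =>  u = 2
  z = d + 0  =>  z = 1
  a = 6  =>  a = 6
  return d = 1

Answer: 1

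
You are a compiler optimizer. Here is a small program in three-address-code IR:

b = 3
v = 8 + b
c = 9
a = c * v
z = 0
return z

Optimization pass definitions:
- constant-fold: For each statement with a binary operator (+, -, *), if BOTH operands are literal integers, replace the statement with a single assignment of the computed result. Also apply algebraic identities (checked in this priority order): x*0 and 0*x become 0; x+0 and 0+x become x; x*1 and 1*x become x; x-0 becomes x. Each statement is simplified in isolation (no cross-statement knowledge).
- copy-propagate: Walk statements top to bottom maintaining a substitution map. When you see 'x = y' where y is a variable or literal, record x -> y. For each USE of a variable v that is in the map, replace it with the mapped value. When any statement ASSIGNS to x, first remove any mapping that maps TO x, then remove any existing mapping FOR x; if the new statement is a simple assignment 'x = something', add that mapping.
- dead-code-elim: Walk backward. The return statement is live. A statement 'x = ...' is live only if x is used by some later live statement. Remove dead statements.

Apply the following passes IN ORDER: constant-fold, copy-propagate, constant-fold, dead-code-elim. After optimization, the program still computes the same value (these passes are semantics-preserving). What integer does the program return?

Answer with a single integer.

Initial IR:
  b = 3
  v = 8 + b
  c = 9
  a = c * v
  z = 0
  return z
After constant-fold (6 stmts):
  b = 3
  v = 8 + b
  c = 9
  a = c * v
  z = 0
  return z
After copy-propagate (6 stmts):
  b = 3
  v = 8 + 3
  c = 9
  a = 9 * v
  z = 0
  return 0
After constant-fold (6 stmts):
  b = 3
  v = 11
  c = 9
  a = 9 * v
  z = 0
  return 0
After dead-code-elim (1 stmts):
  return 0
Evaluate:
  b = 3  =>  b = 3
  v = 8 + b  =>  v = 11
  c = 9  =>  c = 9
  a = c * v  =>  a = 99
  z = 0  =>  z = 0
  return z = 0

Answer: 0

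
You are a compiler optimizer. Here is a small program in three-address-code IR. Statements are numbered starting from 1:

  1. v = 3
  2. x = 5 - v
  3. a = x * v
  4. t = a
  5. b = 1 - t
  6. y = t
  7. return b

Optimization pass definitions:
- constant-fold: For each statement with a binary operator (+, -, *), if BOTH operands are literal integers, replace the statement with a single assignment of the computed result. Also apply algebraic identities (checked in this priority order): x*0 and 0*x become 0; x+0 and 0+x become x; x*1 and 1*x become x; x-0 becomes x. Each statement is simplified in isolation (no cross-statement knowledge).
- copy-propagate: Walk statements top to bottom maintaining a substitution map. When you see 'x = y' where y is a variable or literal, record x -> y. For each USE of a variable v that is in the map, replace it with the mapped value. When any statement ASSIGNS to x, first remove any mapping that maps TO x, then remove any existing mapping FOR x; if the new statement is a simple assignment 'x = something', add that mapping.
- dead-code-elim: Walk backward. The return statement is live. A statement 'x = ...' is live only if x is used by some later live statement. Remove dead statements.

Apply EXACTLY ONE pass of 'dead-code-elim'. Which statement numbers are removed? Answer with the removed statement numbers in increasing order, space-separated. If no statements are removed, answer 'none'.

Answer: 6

Derivation:
Backward liveness scan:
Stmt 1 'v = 3': KEEP (v is live); live-in = []
Stmt 2 'x = 5 - v': KEEP (x is live); live-in = ['v']
Stmt 3 'a = x * v': KEEP (a is live); live-in = ['v', 'x']
Stmt 4 't = a': KEEP (t is live); live-in = ['a']
Stmt 5 'b = 1 - t': KEEP (b is live); live-in = ['t']
Stmt 6 'y = t': DEAD (y not in live set ['b'])
Stmt 7 'return b': KEEP (return); live-in = ['b']
Removed statement numbers: [6]
Surviving IR:
  v = 3
  x = 5 - v
  a = x * v
  t = a
  b = 1 - t
  return b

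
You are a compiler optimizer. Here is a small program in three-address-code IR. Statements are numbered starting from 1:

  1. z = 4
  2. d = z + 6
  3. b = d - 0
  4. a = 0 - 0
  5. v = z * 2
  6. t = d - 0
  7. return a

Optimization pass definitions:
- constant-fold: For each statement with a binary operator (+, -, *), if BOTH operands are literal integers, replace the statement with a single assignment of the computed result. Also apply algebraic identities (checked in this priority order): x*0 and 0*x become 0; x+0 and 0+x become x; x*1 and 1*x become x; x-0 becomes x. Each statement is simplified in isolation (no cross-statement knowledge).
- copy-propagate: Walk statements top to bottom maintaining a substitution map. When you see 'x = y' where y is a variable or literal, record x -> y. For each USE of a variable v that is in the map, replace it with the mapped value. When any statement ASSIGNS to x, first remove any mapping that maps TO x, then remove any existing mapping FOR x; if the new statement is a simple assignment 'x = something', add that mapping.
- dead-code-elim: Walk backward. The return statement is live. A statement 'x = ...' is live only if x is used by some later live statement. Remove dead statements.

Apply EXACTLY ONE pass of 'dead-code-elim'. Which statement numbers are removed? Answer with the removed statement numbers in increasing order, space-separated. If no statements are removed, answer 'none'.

Answer: 1 2 3 5 6

Derivation:
Backward liveness scan:
Stmt 1 'z = 4': DEAD (z not in live set [])
Stmt 2 'd = z + 6': DEAD (d not in live set [])
Stmt 3 'b = d - 0': DEAD (b not in live set [])
Stmt 4 'a = 0 - 0': KEEP (a is live); live-in = []
Stmt 5 'v = z * 2': DEAD (v not in live set ['a'])
Stmt 6 't = d - 0': DEAD (t not in live set ['a'])
Stmt 7 'return a': KEEP (return); live-in = ['a']
Removed statement numbers: [1, 2, 3, 5, 6]
Surviving IR:
  a = 0 - 0
  return a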